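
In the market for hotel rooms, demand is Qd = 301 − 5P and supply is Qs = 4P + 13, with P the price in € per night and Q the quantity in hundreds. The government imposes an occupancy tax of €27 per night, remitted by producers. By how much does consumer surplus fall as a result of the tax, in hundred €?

Before the tax: set 301 − 5P = 4P + 13 → P* = €32, Q* = 141.
With the tax collected from producers, supply shifts: Qs = 4(P − 27) + 13.
New equilibrium: consumers pay €44, producers receive €17, Q = 81. (Wedge: Pb − Ps = 27.)
ΔCS is the trapezoid between Q = 81 and Q = 141 of height €12: ½ · (141 + 81) · 12 = €1332.

Consumer surplus falls by €1332 hundred.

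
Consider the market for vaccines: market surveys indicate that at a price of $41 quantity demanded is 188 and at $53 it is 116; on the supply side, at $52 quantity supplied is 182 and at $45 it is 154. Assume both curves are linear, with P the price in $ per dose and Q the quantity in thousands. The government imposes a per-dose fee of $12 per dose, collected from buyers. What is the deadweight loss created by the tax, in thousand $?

Deadweight loss = $172.8 thousand.

Demand slope: (116 − 188)/(53 − 41) = -6, so Qd = 434 − 6P.
Supply slope: (154 − 182)/(45 − 52) = 4, so Qs = 4P − 26.
Before the tax: set 434 − 6P = 4P − 26 → P* = $46, Q* = 158.
With the tax collected from buyers, demand (in seller-price terms) shifts: Qd = 434 − 6(P + 12).
New equilibrium: buyers pay $50.8, sellers receive $38.8, Q = 129.2. (Wedge: Pb − Ps = 12.)
Quantity falls by |ΔQ| = |158 − 129.2| = 28.8.
DWL = ½ · t · |ΔQ| = ½ · 12 · 28.8 = $172.8.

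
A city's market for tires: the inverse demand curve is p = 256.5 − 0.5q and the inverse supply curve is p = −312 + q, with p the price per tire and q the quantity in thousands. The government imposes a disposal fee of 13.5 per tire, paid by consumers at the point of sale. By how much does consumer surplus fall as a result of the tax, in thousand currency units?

Consumer surplus falls by 1685.25 thousand.

Rewrite in direct form: qd = 513 − 2p and qs = p + 312.
Without the tax, 513 − 2p = p + 312 gives 3p = 201, so p* = 67 and q* = 379.
With the tax collected from consumers, demand (in seller-price terms) shifts: qd = 513 − 2(p + 13.5).
New equilibrium: consumers pay 71.5, sellers receive 58, q = 370. (Wedge: pb − ps = 13.5.)
ΔCS is the trapezoid between Q = 370 and Q = 379 of height 4.5: ½ · (379 + 370) · 4.5 = 1685.25.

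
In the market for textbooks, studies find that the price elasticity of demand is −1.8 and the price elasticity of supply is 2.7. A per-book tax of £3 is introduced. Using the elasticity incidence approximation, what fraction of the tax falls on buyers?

Incidence ratio: buyers' share ≈ εs / (εs + |εd|) = 2.7 / (2.7 + 1.8) = 0.6.
Supply is the more elastic side, so buyers bear the larger share.

Buyers' share ≈ 0.6.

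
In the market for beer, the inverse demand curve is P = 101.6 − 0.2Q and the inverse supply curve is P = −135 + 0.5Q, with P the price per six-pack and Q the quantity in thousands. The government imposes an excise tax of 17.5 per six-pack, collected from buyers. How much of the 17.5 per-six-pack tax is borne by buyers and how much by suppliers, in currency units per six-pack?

Rewrite in direct form: Qd = 508 − 5P and Qs = 2P + 270.
Before the tax: set 508 − 5P = 2P + 270 → P* = 34, Q* = 338.
With the tax collected from buyers, demand (in seller-price terms) shifts: Qd = 508 − 5(P + 17.5).
Solving gives Q = 313 with buyers paying 39 and suppliers receiving 21.5 (the 17.5 wedge).
Burden on buyers: 5; on suppliers: 12.5. (They sum to 17.5.)
The less price-elastic side of the market bears the larger share of a per-unit tax.

Buyers bear 5 per six-pack; suppliers bear 12.5 per six-pack.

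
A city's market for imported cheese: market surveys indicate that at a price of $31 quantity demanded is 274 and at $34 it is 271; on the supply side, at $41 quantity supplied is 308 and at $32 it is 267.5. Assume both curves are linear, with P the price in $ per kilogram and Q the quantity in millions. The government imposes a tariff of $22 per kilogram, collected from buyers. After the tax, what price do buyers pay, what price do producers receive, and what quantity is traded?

Demand slope: (271 − 274)/(34 − 31) = -1, so Qd = 305 − P.
Supply slope: (267.5 − 308)/(32 − 41) = 4.5, so Qs = 4.5P + 123.5.
Before the tax: set 305 − P = 4.5P + 123.5 → P* = $33, Q* = 272.
With the tax collected from buyers, demand (in seller-price terms) shifts: Qd = 305 − (P + 22).
Solving gives Q = 254 with buyers paying $51 and producers receiving $29 (the $22 wedge).

Buyers pay $51; producers receive $29; quantity = 254.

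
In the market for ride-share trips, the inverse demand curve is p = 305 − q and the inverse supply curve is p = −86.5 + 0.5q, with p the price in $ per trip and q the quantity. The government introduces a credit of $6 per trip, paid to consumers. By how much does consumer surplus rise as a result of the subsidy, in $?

Consumer surplus rises by $1052.

Rewrite in direct form: qd = 305 − p and qs = 2p + 173.
Before the subsidy: set 305 − p = 2p + 173 → p* = $44, q* = 261.
With a per-unit subsidy paid to consumers, each effectively pays p − 6, so demand becomes qd = 305 − (p − 6).
Solving gives q = 265 with consumers paying $40 and sellers receiving $46 (the $6 wedge).
ΔCS is the trapezoid between Q = 265 and Q = 261 of height $4: ½ · (261 + 265) · 4 = $1052.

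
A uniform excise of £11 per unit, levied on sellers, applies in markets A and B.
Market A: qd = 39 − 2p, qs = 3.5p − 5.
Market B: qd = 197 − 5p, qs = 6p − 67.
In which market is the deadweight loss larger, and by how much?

Market A: pre-tax p* = £8, q* = 23; post-tax q = 9; deadweight loss = £77.
Market B: pre-tax p* = £24, q* = 77; post-tax q = 47; deadweight loss = £165.
Difference: £77 vs £165 → market B is larger by £88.

Market B, by £88.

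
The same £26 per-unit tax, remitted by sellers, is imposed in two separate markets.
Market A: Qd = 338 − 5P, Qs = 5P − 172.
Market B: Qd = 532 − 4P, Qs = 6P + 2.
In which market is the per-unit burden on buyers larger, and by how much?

Market B, by £2.6.

Market A: pre-tax P* = £51, Q* = 83; post-tax Q = 18; per-unit burden on buyers = £13.
Market B: pre-tax P* = £53, Q* = 320; post-tax Q = 257.6; per-unit burden on buyers = £15.6.
Difference: £13 vs £15.6 → market B is larger by £2.6.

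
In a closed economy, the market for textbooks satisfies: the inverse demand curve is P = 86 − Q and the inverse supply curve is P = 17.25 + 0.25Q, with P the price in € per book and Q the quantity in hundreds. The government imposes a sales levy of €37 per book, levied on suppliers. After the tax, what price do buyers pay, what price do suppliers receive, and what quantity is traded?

Buyers pay €60.6; suppliers receive €23.6; quantity = 25.4.

Inverting to Q(P) form: Qd = 86 − P; Qs = 4P − 69.
Without the tax, 86 − P = 4P − 69 gives 5P = 155, so P* = €31 and Q* = 55.
With the tax collected from suppliers, supply shifts: Qs = 4(P − 37) − 69.
Solving gives Q = 25.4 with buyers paying €60.6 and suppliers receiving €23.6 (the €37 wedge).
The less price-elastic side of the market bears the larger share of a per-unit tax.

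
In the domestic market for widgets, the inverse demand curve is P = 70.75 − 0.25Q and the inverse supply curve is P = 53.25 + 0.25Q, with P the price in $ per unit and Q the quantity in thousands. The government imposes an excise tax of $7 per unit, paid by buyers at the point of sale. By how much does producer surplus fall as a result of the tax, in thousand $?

Rewrite in direct form: Qd = 283 − 4P and Qs = 4P − 213.
Before the tax: set 283 − 4P = 4P − 213 → P* = $62, Q* = 35.
With the tax collected from buyers, demand (in seller-price terms) shifts: Qd = 283 − 4(P + 7).
Solving gives Q = 21 with buyers paying $65.5 and sellers receiving $58.5 (the $7 wedge).
ΔPS is the trapezoid between Q = 21 and Q = 35 of height $3.5: ½ · (35 + 21) · 3.5 = $98.

Producer surplus falls by $98 thousand.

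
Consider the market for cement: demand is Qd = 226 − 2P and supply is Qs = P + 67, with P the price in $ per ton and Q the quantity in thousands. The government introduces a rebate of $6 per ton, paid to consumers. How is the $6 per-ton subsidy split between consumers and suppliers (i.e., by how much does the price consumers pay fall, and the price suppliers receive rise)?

Consumers gain $2 per ton; suppliers gain $4 per ton.

Before the subsidy: set 226 − 2P = P + 67 → P* = $53, Q* = 120.
With a per-unit subsidy paid to consumers, each effectively pays P − 6, so demand becomes Qd = 226 − 2(P − 6).
New equilibrium: consumers pay $51, suppliers receive $57, Q = 124. (Wedge: Pb − Ps = −6.)
Gain to consumers: $2; to suppliers: $4. (They sum to $6.)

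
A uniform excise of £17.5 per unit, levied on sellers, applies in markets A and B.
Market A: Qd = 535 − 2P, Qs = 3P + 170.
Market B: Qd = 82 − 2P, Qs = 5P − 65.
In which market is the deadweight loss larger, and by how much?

Market B, by £35.

Market A: pre-tax P* = £73, Q* = 389; post-tax Q = 368; deadweight loss = £183.75.
Market B: pre-tax P* = £21, Q* = 40; post-tax Q = 15; deadweight loss = £218.75.
Difference: £183.75 vs £218.75 → market B is larger by £35.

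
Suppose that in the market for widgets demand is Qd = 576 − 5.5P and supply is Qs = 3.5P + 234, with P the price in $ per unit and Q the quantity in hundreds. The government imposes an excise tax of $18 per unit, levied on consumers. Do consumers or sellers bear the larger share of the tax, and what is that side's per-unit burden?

Sellers bear the larger share: $11 per unit.

Without the tax, 576 − 5.5P = 3.5P + 234 gives 9P = 342, so P* = $38 and Q* = 367.
With the tax collected from consumers, demand (in seller-price terms) shifts: Qd = 576 − 5.5(P + 18).
Solving gives Q = 328.5 with consumers paying $45 and sellers receiving $27 (the $18 wedge).
Per-unit burden: consumers $7, sellers $11.
Sellers take the larger share because supply is less price-elastic here (demand slope 5.5 vs supply slope 3.5).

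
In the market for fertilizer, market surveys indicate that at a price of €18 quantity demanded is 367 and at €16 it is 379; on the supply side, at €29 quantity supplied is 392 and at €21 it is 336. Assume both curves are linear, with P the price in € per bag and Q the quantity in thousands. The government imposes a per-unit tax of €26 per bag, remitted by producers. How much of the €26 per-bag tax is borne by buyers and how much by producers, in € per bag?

Demand slope: (379 − 367)/(16 − 18) = -6, so Qd = 475 − 6P.
Supply slope: (336 − 392)/(21 − 29) = 7, so Qs = 7P + 189.
Without the tax, 475 − 6P = 7P + 189 gives 13P = 286, so P* = €22 and Q* = 343.
With the tax collected from producers, supply shifts: Qs = 7(P − 26) + 189.
Solving gives Q = 259 with buyers paying €36 and producers receiving €10 (the €26 wedge).
Burden on buyers: €14; on producers: €12. (They sum to €26.)

Buyers bear €14 per bag; producers bear €12 per bag.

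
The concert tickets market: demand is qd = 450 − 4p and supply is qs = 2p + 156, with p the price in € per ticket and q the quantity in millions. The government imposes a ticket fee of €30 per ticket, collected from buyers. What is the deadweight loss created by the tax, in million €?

Deadweight loss = €600 million.

Before the tax: set 450 − 4p = 2p + 156 → p* = €49, q* = 254.
With the tax collected from buyers, demand (in seller-price terms) shifts: qd = 450 − 4(p + 30).
New equilibrium: buyers pay €59, producers receive €29, q = 214. (Wedge: pb − ps = 30.)
Quantity falls by |ΔQ| = |254 − 214| = 40.
DWL = ½ · t · |ΔQ| = ½ · 30 · 40 = €600.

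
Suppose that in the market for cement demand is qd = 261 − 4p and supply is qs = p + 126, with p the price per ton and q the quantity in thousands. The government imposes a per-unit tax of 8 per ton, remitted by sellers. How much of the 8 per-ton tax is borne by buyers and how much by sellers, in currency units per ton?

Without the tax, 261 − 4p = p + 126 gives 5p = 135, so p* = 27 and q* = 153.
With the tax collected from sellers, supply shifts: qs = (p − 8) + 126.
New equilibrium: buyers pay 28.6, sellers receive 20.6, q = 146.6. (Wedge: pb − ps = 8.)
Burden on buyers: 1.6; on sellers: 6.4. (They sum to 8.)
The less price-elastic side of the market bears the larger share of a per-unit tax.

Buyers bear 1.6 per ton; sellers bear 6.4 per ton.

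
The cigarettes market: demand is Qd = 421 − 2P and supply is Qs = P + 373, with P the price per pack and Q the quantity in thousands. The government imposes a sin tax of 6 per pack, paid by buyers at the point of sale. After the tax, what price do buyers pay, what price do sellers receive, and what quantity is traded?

Buyers pay 18; sellers receive 12; quantity = 385.

Before the tax: set 421 − 2P = P + 373 → P* = 16, Q* = 389.
With the tax collected from buyers, demand (in seller-price terms) shifts: Qd = 421 − 2(P + 6).
New equilibrium: buyers pay 18, sellers receive 12, Q = 385. (Wedge: Pb − Ps = 6.)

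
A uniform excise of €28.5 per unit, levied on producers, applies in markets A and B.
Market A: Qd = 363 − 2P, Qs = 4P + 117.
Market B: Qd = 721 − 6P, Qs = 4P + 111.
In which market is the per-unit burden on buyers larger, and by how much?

Market A: pre-tax P* = €41, Q* = 281; post-tax Q = 243; per-unit burden on buyers = €19.
Market B: pre-tax P* = €61, Q* = 355; post-tax Q = 286.6; per-unit burden on buyers = €11.4.
Difference: €19 vs €11.4 → market A is larger by €7.6.

Market A, by €7.6.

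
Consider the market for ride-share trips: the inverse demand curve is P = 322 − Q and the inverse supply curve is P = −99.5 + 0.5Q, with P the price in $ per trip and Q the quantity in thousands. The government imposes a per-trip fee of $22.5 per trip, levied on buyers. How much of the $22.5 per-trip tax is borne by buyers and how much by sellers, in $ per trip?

Buyers bear $15 per trip; sellers bear $7.5 per trip.

Rewrite in direct form: Qd = 322 − P and Qs = 2P + 199.
Before the tax: set 322 − P = 2P + 199 → P* = $41, Q* = 281.
With the tax collected from buyers, demand (in seller-price terms) shifts: Qd = 322 − (P + 22.5).
Solving gives Q = 266 with buyers paying $56 and sellers receiving $33.5 (the $22.5 wedge).
Burden on buyers: $15; on sellers: $7.5. (They sum to $22.5.)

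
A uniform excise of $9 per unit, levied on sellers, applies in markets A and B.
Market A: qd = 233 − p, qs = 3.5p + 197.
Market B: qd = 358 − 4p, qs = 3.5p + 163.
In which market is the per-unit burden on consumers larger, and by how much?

Market A, by $2.8.

Market A: pre-tax p* = $8, q* = 225; post-tax q = 218; per-unit burden on consumers = $7.
Market B: pre-tax p* = $26, q* = 254; post-tax q = 237.2; per-unit burden on consumers = $4.2.
Difference: $7 vs $4.2 → market A is larger by $2.8.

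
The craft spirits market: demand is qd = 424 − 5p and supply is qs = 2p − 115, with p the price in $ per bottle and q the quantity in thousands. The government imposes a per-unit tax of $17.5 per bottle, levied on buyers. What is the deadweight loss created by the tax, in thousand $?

Deadweight loss = $218.75 thousand.

Before the tax: set 424 − 5p = 2p − 115 → p* = $77, q* = 39.
With the tax collected from buyers, demand (in seller-price terms) shifts: qd = 424 − 5(p + 17.5).
New equilibrium: buyers pay $82, producers receive $64.5, q = 14. (Wedge: pb − ps = 17.5.)
Quantity falls by |ΔQ| = |39 − 14| = 25.
DWL = ½ · t · |ΔQ| = ½ · 17.5 · 25 = $218.75.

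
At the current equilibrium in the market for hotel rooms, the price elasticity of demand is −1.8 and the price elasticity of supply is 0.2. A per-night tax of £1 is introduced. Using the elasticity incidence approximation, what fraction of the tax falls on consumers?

Incidence ratio: consumers' share ≈ εs / (εs + |εd|) = 0.2 / (0.2 + 1.8) = 0.1.
Supply is the less elastic side, so consumers bear the smaller share.

Consumers' share ≈ 0.1.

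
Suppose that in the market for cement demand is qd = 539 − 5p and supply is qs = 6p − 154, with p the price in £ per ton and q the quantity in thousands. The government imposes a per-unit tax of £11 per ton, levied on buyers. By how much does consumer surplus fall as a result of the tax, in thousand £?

Consumer surplus falls by £1254 thousand.

Without the tax, 539 − 5p = 6p − 154 gives 11p = 693, so p* = £63 and q* = 224.
With the tax collected from buyers, demand (in seller-price terms) shifts: qd = 539 − 5(p + 11).
Solving gives q = 194 with buyers paying £69 and sellers receiving £58 (the £11 wedge).
ΔCS is the trapezoid between Q = 194 and Q = 224 of height £6: ½ · (224 + 194) · 6 = £1254.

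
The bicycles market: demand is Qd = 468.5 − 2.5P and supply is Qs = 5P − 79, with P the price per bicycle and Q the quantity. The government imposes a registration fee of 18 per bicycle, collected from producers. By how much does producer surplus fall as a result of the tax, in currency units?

Producer surplus falls by 1626.

Without the tax, 468.5 − 2.5P = 5P − 79 gives 7.5P = 547.5, so P* = 73 and Q* = 286.
With the tax collected from producers, supply shifts: Qs = 5(P − 18) − 79.
New equilibrium: buyers pay 85, producers receive 67, Q = 256. (Wedge: Pb − Ps = 18.)
ΔPS is the trapezoid between Q = 256 and Q = 286 of height 6: ½ · (286 + 256) · 6 = 1626.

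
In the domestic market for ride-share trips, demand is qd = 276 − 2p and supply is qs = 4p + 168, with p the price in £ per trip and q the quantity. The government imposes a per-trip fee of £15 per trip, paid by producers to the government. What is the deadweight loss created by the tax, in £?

Deadweight loss = £150.

Before the tax: set 276 − 2p = 4p + 168 → p* = £18, q* = 240.
With the tax collected from producers, supply shifts: qs = 4(p − 15) + 168.
Solving gives q = 220 with consumers paying £28 and producers receiving £13 (the £15 wedge).
Quantity falls by |ΔQ| = |240 − 220| = 20.
DWL = ½ · t · |ΔQ| = ½ · 15 · 20 = £150.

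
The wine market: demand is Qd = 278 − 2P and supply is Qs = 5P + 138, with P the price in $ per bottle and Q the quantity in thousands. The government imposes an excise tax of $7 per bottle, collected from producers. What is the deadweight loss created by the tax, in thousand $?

Deadweight loss = $35 thousand.

Without the tax, 278 − 2P = 5P + 138 gives 7P = 140, so P* = $20 and Q* = 238.
With the tax collected from producers, supply shifts: Qs = 5(P − 7) + 138.
New equilibrium: buyers pay $25, producers receive $18, Q = 228. (Wedge: Pb − Ps = 7.)
Quantity falls by |ΔQ| = |238 − 228| = 10.
DWL = ½ · t · |ΔQ| = ½ · 7 · 10 = $35.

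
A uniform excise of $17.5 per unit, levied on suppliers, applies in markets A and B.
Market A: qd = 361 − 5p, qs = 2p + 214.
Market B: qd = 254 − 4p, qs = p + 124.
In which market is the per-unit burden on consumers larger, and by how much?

Market A, by $1.5.

Market A: pre-tax p* = $21, q* = 256; post-tax q = 231; per-unit burden on consumers = $5.
Market B: pre-tax p* = $26, q* = 150; post-tax q = 136; per-unit burden on consumers = $3.5.
Difference: $5 vs $3.5 → market A is larger by $1.5.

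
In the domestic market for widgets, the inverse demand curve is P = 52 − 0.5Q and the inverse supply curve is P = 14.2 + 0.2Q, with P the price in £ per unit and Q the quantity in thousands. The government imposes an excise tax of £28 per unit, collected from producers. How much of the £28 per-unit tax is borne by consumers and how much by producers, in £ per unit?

Consumers bear £20 per unit; producers bear £8 per unit.

Inverting to Q(P) form: Qd = 104 − 2P; Qs = 5P − 71.
Without the tax, 104 − 2P = 5P − 71 gives 7P = 175, so P* = £25 and Q* = 54.
With the tax collected from producers, supply shifts: Qs = 5(P − 28) − 71.
New equilibrium: consumers pay £45, producers receive £17, Q = 14. (Wedge: Pb − Ps = 28.)
Burden on consumers: £20; on producers: £8. (They sum to £28.)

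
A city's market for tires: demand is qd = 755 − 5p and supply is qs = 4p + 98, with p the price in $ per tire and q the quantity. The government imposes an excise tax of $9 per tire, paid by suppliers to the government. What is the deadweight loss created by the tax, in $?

Without the tax, 755 − 5p = 4p + 98 gives 9p = 657, so p* = $73 and q* = 390.
With the tax collected from suppliers, supply shifts: qs = 4(p − 9) + 98.
New equilibrium: consumers pay $77, suppliers receive $68, q = 370. (Wedge: pb − ps = 9.)
Quantity falls by |ΔQ| = |390 − 370| = 20.
DWL = ½ · t · |ΔQ| = ½ · 9 · 20 = $90.

Deadweight loss = $90.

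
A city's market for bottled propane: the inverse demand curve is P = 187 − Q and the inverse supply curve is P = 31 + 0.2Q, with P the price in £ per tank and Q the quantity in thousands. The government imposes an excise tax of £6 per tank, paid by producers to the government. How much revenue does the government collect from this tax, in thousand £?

Rewrite in direct form: Qd = 187 − P and Qs = 5P − 155.
Without the tax, 187 − P = 5P − 155 gives 6P = 342, so P* = £57 and Q* = 130.
With the tax collected from producers, supply shifts: Qs = 5(P − 6) − 155.
Solving gives Q = 125 with consumers paying £62 and producers receiving £56 (the £6 wedge).
Revenue = t · Q = 6 · 125 = £750.

Tax revenue = £750 thousand.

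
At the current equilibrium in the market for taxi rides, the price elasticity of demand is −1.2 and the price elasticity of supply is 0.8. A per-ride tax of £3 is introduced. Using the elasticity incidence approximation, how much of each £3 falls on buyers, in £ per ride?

Incidence ratio: buyers' share ≈ εs / (εs + |εd|) = 0.8 / (0.8 + 1.2) = 0.4.
So buyers bear ≈ 0.4 × £3 = £1.2; suppliers bear £1.8.

Buyers bear ≈ £1.2 per ride.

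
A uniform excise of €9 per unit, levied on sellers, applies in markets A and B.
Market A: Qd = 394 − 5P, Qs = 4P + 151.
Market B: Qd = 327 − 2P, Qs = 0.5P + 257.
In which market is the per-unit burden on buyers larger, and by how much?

Market A, by €2.2.

Market A: pre-tax P* = €27, Q* = 259; post-tax Q = 239; per-unit burden on buyers = €4.
Market B: pre-tax P* = €28, Q* = 271; post-tax Q = 267.4; per-unit burden on buyers = €1.8.
Difference: €4 vs €1.8 → market A is larger by €2.2.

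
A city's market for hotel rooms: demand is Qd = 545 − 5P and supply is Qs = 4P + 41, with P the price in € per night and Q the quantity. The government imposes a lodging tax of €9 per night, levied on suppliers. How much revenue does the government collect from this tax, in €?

Without the tax, 545 − 5P = 4P + 41 gives 9P = 504, so P* = €56 and Q* = 265.
With the tax collected from suppliers, supply shifts: Qs = 4(P − 9) + 41.
New equilibrium: buyers pay €60, suppliers receive €51, Q = 245. (Wedge: Pb − Ps = 9.)
Revenue = t · Q = 9 · 245 = €2205.

Tax revenue = €2205.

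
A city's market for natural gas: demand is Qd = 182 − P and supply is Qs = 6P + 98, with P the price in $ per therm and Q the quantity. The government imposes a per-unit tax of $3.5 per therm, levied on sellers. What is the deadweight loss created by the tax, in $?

Without the tax, 182 − P = 6P + 98 gives 7P = 84, so P* = $12 and Q* = 170.
With the tax collected from sellers, supply shifts: Qs = 6(P − 3.5) + 98.
New equilibrium: consumers pay $15, sellers receive $11.5, Q = 167. (Wedge: Pb − Ps = 3.5.)
Quantity falls by |ΔQ| = |170 − 167| = 3.
DWL = ½ · t · |ΔQ| = ½ · 3.5 · 3 = $5.25.

Deadweight loss = $5.25.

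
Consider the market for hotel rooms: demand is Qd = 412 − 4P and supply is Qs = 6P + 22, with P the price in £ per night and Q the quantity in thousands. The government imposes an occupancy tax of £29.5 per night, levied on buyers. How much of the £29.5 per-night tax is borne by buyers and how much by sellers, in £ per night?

Before the tax: set 412 − 4P = 6P + 22 → P* = £39, Q* = 256.
With the tax collected from buyers, demand (in seller-price terms) shifts: Qd = 412 − 4(P + 29.5).
New equilibrium: buyers pay £56.7, sellers receive £27.2, Q = 185.2. (Wedge: Pb − Ps = 29.5.)
Burden on buyers: £17.7; on sellers: £11.8. (They sum to £29.5.)
The less price-elastic side of the market bears the larger share of a per-unit tax.

Buyers bear £17.7 per night; sellers bear £11.8 per night.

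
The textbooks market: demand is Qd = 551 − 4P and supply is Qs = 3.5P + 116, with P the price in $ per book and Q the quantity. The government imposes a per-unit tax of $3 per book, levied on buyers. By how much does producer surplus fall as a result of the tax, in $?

Before the tax: set 551 − 4P = 3.5P + 116 → P* = $58, Q* = 319.
With the tax collected from buyers, demand (in seller-price terms) shifts: Qd = 551 − 4(P + 3).
New equilibrium: buyers pay $59.4, sellers receive $56.4, Q = 313.4. (Wedge: Pb − Ps = 3.)
ΔPS is the trapezoid between Q = 313.4 and Q = 319 of height $1.6: ½ · (319 + 313.4) · 1.6 = $505.92.

Producer surplus falls by $505.92.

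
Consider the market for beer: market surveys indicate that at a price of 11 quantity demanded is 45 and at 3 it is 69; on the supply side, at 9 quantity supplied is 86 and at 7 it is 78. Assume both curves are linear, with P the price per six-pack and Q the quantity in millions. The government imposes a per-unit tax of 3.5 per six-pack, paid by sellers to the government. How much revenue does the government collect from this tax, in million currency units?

Demand slope: (69 − 45)/(3 − 11) = -3, so Qd = 78 − 3P.
Supply slope: (78 − 86)/(7 − 9) = 4, so Qs = 4P + 50.
Without the tax, 78 − 3P = 4P + 50 gives 7P = 28, so P* = 4 and Q* = 66.
With the tax collected from sellers, supply shifts: Qs = 4(P − 3.5) + 50.
Solving gives Q = 60 with consumers paying 6 and sellers receiving 2.5 (the 3.5 wedge).
Revenue = t · Q = 3.5 · 60 = 210.

Tax revenue = 210 million.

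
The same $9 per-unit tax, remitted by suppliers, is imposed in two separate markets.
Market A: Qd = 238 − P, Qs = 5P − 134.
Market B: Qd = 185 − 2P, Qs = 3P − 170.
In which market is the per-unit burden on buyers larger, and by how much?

Market A: pre-tax P* = $62, Q* = 176; post-tax Q = 168.5; per-unit burden on buyers = $7.5.
Market B: pre-tax P* = $71, Q* = 43; post-tax Q = 32.2; per-unit burden on buyers = $5.4.
Difference: $7.5 vs $5.4 → market A is larger by $2.1.

Market A, by $2.1.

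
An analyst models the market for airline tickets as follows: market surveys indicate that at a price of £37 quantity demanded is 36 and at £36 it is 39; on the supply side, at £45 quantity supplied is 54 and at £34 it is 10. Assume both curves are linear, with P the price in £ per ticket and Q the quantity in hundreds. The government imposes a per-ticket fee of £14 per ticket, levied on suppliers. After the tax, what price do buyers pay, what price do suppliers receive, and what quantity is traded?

Buyers pay £47; suppliers receive £33; quantity = 6.

Demand slope: (39 − 36)/(36 − 37) = -3, so Qd = 147 − 3P.
Supply slope: (10 − 54)/(34 − 45) = 4, so Qs = 4P − 126.
Without the tax, 147 − 3P = 4P − 126 gives 7P = 273, so P* = £39 and Q* = 30.
With the tax collected from suppliers, supply shifts: Qs = 4(P − 14) − 126.
Solving gives Q = 6 with buyers paying £47 and suppliers receiving £33 (the £14 wedge).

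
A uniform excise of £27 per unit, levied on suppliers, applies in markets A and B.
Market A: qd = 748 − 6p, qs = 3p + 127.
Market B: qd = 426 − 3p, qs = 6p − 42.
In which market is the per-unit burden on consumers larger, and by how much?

Market A: pre-tax p* = £69, q* = 334; post-tax q = 280; per-unit burden on consumers = £9.
Market B: pre-tax p* = £52, q* = 270; post-tax q = 216; per-unit burden on consumers = £18.
Difference: £9 vs £18 → market B is larger by £9.

Market B, by £9.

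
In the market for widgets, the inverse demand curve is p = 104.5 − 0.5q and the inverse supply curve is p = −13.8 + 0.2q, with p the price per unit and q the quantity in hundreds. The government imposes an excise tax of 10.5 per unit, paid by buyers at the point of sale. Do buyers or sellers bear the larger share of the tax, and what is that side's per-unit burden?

Buyers bear the larger share: 7.5 per unit.

Inverting to q(p) form: qd = 209 − 2p; qs = 5p + 69.
Before the tax: set 209 − 2p = 5p + 69 → p* = 20, q* = 169.
With the tax collected from buyers, demand (in seller-price terms) shifts: qd = 209 − 2(p + 10.5).
New equilibrium: buyers pay 27.5, sellers receive 17, q = 154. (Wedge: pb − ps = 10.5.)
Per-unit burden: buyers 7.5, sellers 3.
Buyers take the larger share because demand is less price-elastic here (demand slope 2 vs supply slope 5).
The less price-elastic side of the market bears the larger share of a per-unit tax.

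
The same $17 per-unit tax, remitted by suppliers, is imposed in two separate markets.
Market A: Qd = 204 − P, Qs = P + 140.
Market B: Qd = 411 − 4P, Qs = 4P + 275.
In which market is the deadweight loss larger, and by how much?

Market A: pre-tax P* = $32, Q* = 172; post-tax Q = 163.5; deadweight loss = $72.25.
Market B: pre-tax P* = $17, Q* = 343; post-tax Q = 309; deadweight loss = $289.
Difference: $72.25 vs $289 → market B is larger by $216.75.

Market B, by $216.75.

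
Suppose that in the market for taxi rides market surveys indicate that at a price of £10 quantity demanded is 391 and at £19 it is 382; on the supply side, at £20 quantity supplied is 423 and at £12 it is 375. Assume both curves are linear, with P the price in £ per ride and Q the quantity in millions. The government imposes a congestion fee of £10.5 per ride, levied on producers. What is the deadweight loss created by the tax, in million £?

Deadweight loss = £47.25 million.

Demand slope: (382 − 391)/(19 − 10) = -1, so Qd = 401 − P.
Supply slope: (375 − 423)/(12 − 20) = 6, so Qs = 6P + 303.
Before the tax: set 401 − P = 6P + 303 → P* = £14, Q* = 387.
With the tax collected from producers, supply shifts: Qs = 6(P − 10.5) + 303.
New equilibrium: buyers pay £23, producers receive £12.5, Q = 378. (Wedge: Pb − Ps = 10.5.)
Quantity falls by |ΔQ| = |387 − 378| = 9.
DWL = ½ · t · |ΔQ| = ½ · 10.5 · 9 = £47.25.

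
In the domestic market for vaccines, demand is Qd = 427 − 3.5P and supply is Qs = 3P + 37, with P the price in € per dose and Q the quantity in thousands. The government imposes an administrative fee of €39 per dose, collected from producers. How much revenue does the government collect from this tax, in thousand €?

Before the tax: set 427 − 3.5P = 3P + 37 → P* = €60, Q* = 217.
With the tax collected from producers, supply shifts: Qs = 3(P − 39) + 37.
New equilibrium: buyers pay €78, producers receive €39, Q = 154. (Wedge: Pb − Ps = 39.)
Revenue = t · Q = 39 · 154 = €6006.

Tax revenue = €6006 thousand.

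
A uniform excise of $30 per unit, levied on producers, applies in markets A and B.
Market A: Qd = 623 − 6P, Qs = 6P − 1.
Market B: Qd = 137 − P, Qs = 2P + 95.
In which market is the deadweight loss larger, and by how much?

Market A, by $1050.

Market A: pre-tax P* = $52, Q* = 311; post-tax Q = 221; deadweight loss = $1350.
Market B: pre-tax P* = $14, Q* = 123; post-tax Q = 103; deadweight loss = $300.
Difference: $1350 vs $300 → market A is larger by $1050.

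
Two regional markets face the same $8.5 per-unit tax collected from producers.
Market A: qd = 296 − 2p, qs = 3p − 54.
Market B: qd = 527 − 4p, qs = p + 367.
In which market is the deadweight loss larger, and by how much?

Market A, by $14.45.

Market A: pre-tax p* = $70, q* = 156; post-tax q = 145.8; deadweight loss = $43.35.
Market B: pre-tax p* = $32, q* = 399; post-tax q = 392.2; deadweight loss = $28.9.
Difference: $43.35 vs $28.9 → market A is larger by $14.45.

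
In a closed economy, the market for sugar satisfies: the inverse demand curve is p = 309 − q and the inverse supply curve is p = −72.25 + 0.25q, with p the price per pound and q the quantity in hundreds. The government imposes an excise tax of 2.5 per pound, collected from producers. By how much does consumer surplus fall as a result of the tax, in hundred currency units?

Consumer surplus falls by 608 hundred.

Inverting to q(p) form: qd = 309 − p; qs = 4p + 289.
Without the tax, 309 − p = 4p + 289 gives 5p = 20, so p* = 4 and q* = 305.
With the tax collected from producers, supply shifts: qs = 4(p − 2.5) + 289.
New equilibrium: buyers pay 6, producers receive 3.5, q = 303. (Wedge: pb − ps = 2.5.)
ΔCS is the trapezoid between Q = 303 and Q = 305 of height 2: ½ · (305 + 303) · 2 = 608.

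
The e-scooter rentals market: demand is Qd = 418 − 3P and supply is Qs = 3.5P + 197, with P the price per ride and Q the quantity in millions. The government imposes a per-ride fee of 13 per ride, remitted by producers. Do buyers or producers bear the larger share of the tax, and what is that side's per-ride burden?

Before the tax: set 418 − 3P = 3.5P + 197 → P* = 34, Q* = 316.
With the tax collected from producers, supply shifts: Qs = 3.5(P − 13) + 197.
Solving gives Q = 295 with buyers paying 41 and producers receiving 28 (the 13 wedge).
Per-ride burden: buyers 7, producers 6.
Buyers take the larger share because demand is less price-elastic here (demand slope 3 vs supply slope 3.5).
The less price-elastic side of the market bears the larger share of a per-unit tax.

Buyers bear the larger share: 7 per ride.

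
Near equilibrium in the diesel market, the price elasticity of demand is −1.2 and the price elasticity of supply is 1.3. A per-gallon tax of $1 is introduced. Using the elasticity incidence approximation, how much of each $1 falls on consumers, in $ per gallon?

Incidence ratio: consumers' share ≈ εs / (εs + |εd|) = 1.3 / (1.3 + 1.2) = 0.52.
So consumers bear ≈ 0.52 × $1 = $0.52; producers bear $0.48.

Consumers bear ≈ $0.52 per gallon.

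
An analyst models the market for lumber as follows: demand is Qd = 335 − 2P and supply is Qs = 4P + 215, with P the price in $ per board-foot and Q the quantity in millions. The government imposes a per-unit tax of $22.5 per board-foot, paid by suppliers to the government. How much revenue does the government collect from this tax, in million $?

Without the tax, 335 − 2P = 4P + 215 gives 6P = 120, so P* = $20 and Q* = 295.
With the tax collected from suppliers, supply shifts: Qs = 4(P − 22.5) + 215.
Solving gives Q = 265 with buyers paying $35 and suppliers receiving $12.5 (the $22.5 wedge).
Revenue = t · Q = 22.5 · 265 = $5962.5.

Tax revenue = $5962.5 million.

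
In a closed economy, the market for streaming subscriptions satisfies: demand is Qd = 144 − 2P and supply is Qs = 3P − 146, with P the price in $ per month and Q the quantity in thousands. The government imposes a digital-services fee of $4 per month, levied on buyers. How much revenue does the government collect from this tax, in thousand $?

Tax revenue = $92.8 thousand.

Without the tax, 144 − 2P = 3P − 146 gives 5P = 290, so P* = $58 and Q* = 28.
With the tax collected from buyers, demand (in seller-price terms) shifts: Qd = 144 − 2(P + 4).
Solving gives Q = 23.2 with buyers paying $60.4 and suppliers receiving $56.4 (the $4 wedge).
Revenue = t · Q = 4 · 23.2 = $92.8.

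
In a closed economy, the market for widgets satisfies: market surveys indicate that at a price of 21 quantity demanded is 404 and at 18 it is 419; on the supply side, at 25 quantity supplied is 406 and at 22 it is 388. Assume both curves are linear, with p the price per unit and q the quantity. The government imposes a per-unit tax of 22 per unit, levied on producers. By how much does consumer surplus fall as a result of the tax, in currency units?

Demand slope: (419 − 404)/(18 − 21) = -5, so qd = 509 − 5p.
Supply slope: (388 − 406)/(22 − 25) = 6, so qs = 6p + 256.
Without the tax, 509 − 5p = 6p + 256 gives 11p = 253, so p* = 23 and q* = 394.
With the tax collected from producers, supply shifts: qs = 6(p − 22) + 256.
Solving gives q = 334 with consumers paying 35 and producers receiving 13 (the 22 wedge).
ΔCS is the trapezoid between Q = 334 and Q = 394 of height 12: ½ · (394 + 334) · 12 = 4368.

Consumer surplus falls by 4368.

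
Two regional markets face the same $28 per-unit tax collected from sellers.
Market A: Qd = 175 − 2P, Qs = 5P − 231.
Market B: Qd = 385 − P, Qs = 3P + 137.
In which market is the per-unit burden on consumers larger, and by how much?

Market B, by $1.

Market A: pre-tax P* = $58, Q* = 59; post-tax Q = 19; per-unit burden on consumers = $20.
Market B: pre-tax P* = $62, Q* = 323; post-tax Q = 302; per-unit burden on consumers = $21.
Difference: $20 vs $21 → market B is larger by $1.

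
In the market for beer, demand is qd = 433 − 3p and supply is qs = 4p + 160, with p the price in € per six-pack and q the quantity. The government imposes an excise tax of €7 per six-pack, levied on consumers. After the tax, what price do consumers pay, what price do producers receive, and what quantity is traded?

Without the tax, 433 − 3p = 4p + 160 gives 7p = 273, so p* = €39 and q* = 316.
With the tax collected from consumers, demand (in seller-price terms) shifts: qd = 433 − 3(p + 7).
Solving gives q = 304 with consumers paying €43 and producers receiving €36 (the €7 wedge).

Consumers pay €43; producers receive €36; quantity = 304.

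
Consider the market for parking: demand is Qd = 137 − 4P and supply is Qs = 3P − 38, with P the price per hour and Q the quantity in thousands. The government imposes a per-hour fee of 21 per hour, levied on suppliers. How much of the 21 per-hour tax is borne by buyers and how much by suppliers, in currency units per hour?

Before the tax: set 137 − 4P = 3P − 38 → P* = 25, Q* = 37.
With the tax collected from suppliers, supply shifts: Qs = 3(P − 21) − 38.
New equilibrium: buyers pay 34, suppliers receive 13, Q = 1. (Wedge: Pb − Ps = 21.)
Burden on buyers: 9; on suppliers: 12. (They sum to 21.)
The less price-elastic side of the market bears the larger share of a per-unit tax.

Buyers bear 9 per hour; suppliers bear 12 per hour.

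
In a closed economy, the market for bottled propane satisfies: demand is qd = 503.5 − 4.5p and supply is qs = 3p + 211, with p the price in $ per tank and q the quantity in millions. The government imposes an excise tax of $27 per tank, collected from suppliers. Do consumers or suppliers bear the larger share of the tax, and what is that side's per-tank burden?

Before the tax: set 503.5 − 4.5p = 3p + 211 → p* = $39, q* = 328.
With the tax collected from suppliers, supply shifts: qs = 3(p − 27) + 211.
New equilibrium: consumers pay $49.8, suppliers receive $22.8, q = 279.4. (Wedge: pb − ps = 27.)
Per-tank burden: consumers $10.8, suppliers $16.2.
Suppliers take the larger share because supply is less price-elastic here (demand slope 4.5 vs supply slope 3).

Suppliers bear the larger share: $16.2 per tank.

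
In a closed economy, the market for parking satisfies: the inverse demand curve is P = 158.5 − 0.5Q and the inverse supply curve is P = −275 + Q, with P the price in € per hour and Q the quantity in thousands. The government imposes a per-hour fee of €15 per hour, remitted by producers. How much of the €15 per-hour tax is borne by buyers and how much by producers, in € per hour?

Buyers bear €5 per hour; producers bear €10 per hour.

Rewrite in direct form: Qd = 317 − 2P and Qs = P + 275.
Without the tax, 317 − 2P = P + 275 gives 3P = 42, so P* = €14 and Q* = 289.
With the tax collected from producers, supply shifts: Qs = (P − 15) + 275.
New equilibrium: buyers pay €19, producers receive €4, Q = 279. (Wedge: Pb − Ps = 15.)
Burden on buyers: €5; on producers: €10. (They sum to €15.)
The less price-elastic side of the market bears the larger share of a per-unit tax.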